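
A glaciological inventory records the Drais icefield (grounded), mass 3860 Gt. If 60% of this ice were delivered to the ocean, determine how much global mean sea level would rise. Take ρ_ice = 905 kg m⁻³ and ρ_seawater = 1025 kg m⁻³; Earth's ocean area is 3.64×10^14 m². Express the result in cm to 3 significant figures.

≈ 0.621 cm

Drais: 0.6 × 3860 Gt = 2.316×10^15 kg; dividing by ρ_w = 1025 kg m⁻³ gives 2.260×10^12 m³ of water.
Spread over 3.64×10^14 m² of ocean, Δh = 2.260×10^12 / 3.64×10^14 = 6.21×10^-3 m = 0.621 cm.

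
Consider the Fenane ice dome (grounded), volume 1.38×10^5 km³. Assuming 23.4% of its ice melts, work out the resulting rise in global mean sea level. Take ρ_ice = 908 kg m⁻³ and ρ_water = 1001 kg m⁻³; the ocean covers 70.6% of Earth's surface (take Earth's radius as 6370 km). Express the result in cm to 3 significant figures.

≈ 8.14 cm

Fenane: 0.234 × 1.38×10^5 km³ × (908/1001) = 2.929×10^4 km³ of water.
Spread over 3.60×10^14 m² of ocean, Δh = 2.929×10^13 / 3.60×10^14 = 0.0814 m = 8.14 cm.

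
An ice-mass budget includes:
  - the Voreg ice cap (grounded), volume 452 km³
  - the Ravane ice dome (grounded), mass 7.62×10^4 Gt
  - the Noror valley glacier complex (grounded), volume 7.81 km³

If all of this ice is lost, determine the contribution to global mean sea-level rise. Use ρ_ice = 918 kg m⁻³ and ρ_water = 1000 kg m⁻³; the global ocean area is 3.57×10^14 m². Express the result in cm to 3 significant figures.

Voreg: 452 km³ × (918/1000) = 414.9 km³ of water.
Ravane: 7.62×10^4 Gt = 7.620×10^16 kg; dividing by ρ_w = 1000 kg m⁻³ gives 7.620×10^13 m³ of water.
Noror: 7.81 km³ × (918/1000) = 7.170 km³ of water.
Total added water ≈ 7.662×10^13 m³ over 3.57×10^14 m² → Δh = 0.215 m = 21.5 cm.

≈ 21.5 cm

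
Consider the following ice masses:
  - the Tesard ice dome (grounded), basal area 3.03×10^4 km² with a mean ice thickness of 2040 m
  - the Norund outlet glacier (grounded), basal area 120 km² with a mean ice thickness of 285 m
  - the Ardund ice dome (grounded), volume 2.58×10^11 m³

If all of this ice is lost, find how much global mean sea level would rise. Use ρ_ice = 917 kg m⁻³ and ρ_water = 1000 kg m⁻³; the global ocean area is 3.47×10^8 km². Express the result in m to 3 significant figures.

≈ 0.164 m

Tesard: ice volume = 3.03×10^4 km² × 2040 m = 6.181×10^4 km³; 6.181×10^4 × (917/1000) = 5.668×10^4 km³ of water.
Norund: ice volume = 120 km² × 285 m = 34.20 km³; 34.20 × (917/1000) = 31.36 km³ of water.
Ardund: 2.58×10^11 m³ × (917/1000) = 2.366×10^11 m³ of water.
Total added water ≈ 5.695×10^13 m³ over 3.47×10^14 m² → Δh = 0.164 m.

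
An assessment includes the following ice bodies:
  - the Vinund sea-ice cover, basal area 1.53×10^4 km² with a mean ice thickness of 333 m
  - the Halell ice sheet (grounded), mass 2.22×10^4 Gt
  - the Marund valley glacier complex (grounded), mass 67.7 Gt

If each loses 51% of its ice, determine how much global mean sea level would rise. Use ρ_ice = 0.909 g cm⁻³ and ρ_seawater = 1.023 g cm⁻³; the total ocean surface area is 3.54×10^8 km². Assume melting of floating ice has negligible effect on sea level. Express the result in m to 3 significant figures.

The Vinund sea-ice cover is floating and already displaces its own weight of water, so its melt adds essentially nothing to sea level.
Halell: 0.51 × 2.22×10^4 Gt = 1.132×10^16 kg; dividing by ρ_w = 1.023 g cm⁻³ = 1023 kg m⁻³ gives 1.107×10^13 m³ of water.
Marund: 0.51 × 67.7 Gt = 3.453×10^13 kg; dividing by ρ_w = 1023 kg m⁻³ gives 3.375×10^10 m³ of water.
Total added water ≈ 1.110×10^13 m³ over 3.54×10^14 m² → Δh = 0.0314 m.

≈ 0.0314 m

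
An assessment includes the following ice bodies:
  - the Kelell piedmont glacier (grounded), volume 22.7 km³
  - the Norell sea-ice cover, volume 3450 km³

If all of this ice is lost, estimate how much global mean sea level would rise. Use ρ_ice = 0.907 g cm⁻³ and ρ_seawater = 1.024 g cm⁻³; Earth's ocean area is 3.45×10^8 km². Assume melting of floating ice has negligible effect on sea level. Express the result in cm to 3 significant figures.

≈ 5.83×10^-3 cm

Kelell: 22.7 km³ × (907/1024) = 20.11 km³ of water.
The Norell sea-ice cover is floating and already displaces its own weight of water, so its melt adds essentially nothing to sea level.
Total added water ≈ 2.011×10^10 m³ over 3.45×10^14 m² → Δh = 5.83×10^-5 m = 5.83×10^-3 cm.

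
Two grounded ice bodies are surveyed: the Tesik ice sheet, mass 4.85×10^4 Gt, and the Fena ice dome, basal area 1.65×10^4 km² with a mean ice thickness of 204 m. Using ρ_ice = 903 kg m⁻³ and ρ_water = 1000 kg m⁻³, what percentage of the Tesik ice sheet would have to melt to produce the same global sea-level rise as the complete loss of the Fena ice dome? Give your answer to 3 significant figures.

Equal sea-level rise means equal mass of meltwater, i.e. equal mass of ice lost.
Ice mass of Fena: 3.039×10^15 kg; ice mass of Tesik: 4.850×10^16 kg.
Fraction required = 3.039×10^15 / 4.850×10^16 = 0.0627 → 6.27 %.

≈ 6.27 %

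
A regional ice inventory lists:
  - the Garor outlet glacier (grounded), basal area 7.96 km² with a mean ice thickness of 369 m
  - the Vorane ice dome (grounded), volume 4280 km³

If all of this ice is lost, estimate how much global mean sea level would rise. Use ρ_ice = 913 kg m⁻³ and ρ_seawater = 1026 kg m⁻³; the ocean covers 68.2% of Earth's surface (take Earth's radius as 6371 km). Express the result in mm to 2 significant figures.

≈ 11 mm

Garor: ice volume = 7.96 km² × 369 m = 2.937 km³; 2.937 × (913/1026) = 2.614 km³ of water.
Vorane: 4280 km³ × (913/1026) = 3809 km³ of water.
Total added water ≈ 3.811×10^12 m³ over 3.48×10^14 m² → Δh = 0.0110 m = 11 mm.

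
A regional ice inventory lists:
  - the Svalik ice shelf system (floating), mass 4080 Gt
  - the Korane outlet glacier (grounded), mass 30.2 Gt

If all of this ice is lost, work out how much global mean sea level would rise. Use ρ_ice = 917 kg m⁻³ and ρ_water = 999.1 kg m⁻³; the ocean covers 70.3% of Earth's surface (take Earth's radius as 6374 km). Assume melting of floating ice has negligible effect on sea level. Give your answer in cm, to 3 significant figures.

≈ 8.42×10^-3 cm

The Svalik ice shelf system is floating and already displaces its own weight of water, so its melt adds essentially nothing to sea level.
Korane: 30.2 Gt = 3.020×10^13 kg; dividing by ρ_w = 999.1 kg m⁻³ gives 3.023×10^10 m³ of water.
Total added water ≈ 3.023×10^10 m³ over 3.59×10^14 m² → Δh = 8.42×10^-5 m = 8.42×10^-3 cm.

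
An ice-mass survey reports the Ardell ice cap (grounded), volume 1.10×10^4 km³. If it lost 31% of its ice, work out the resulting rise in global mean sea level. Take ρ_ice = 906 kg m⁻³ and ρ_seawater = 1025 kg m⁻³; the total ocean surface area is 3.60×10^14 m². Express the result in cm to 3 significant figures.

≈ 0.837 cm

Ardell: 0.31 × 1.10×10^4 km³ × (906/1025) = 3014 km³ of water.
Spread over 3.60×10^14 m² of ocean, Δh = 3.014×10^12 / 3.60×10^14 = 8.37×10^-3 m = 0.837 cm.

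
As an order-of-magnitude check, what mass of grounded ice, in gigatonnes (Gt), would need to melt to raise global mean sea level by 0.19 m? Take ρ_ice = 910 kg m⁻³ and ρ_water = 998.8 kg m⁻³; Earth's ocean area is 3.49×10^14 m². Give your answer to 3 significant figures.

Required water volume = Δh × A = 0.19 m × 3.49×10^14 m² = 6.631×10^13 m³.
ρ_w = 998.8 kg m⁻³, so the mass of water = 6.631×10^13 m³ × 998.8 kg m⁻³ = 6.623×10^16 kg = 6.62×10^4 Gt (and the same mass of ice, by conservation).

≈ 6.62×10^4 Gt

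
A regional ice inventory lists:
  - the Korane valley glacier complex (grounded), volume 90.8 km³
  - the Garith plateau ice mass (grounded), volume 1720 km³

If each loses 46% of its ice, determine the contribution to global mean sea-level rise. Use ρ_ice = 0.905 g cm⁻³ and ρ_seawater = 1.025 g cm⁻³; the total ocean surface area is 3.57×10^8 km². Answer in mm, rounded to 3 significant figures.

Korane: 0.46 × 90.8 km³ × (905/1025) = 36.88 km³ of water.
Garith: 0.46 × 1720 km³ × (905/1025) = 698.6 km³ of water.
Total added water ≈ 7.354×10^11 m³ over 3.57×10^14 m² → Δh = 2.06×10^-3 m = 2.06 mm.

≈ 2.06 mm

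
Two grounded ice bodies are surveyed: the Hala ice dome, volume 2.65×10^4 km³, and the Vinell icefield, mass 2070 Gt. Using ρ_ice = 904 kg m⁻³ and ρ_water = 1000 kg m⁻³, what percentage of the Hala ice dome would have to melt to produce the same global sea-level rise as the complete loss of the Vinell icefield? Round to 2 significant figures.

Equal sea-level rise means equal mass of meltwater, i.e. equal mass of ice lost.
Ice mass of Vinell: 2.070×10^15 kg; ice mass of Hala: 2.396×10^16 kg.
Fraction required = 2.070×10^15 / 2.396×10^16 = 0.0864 → 8.6 %.

≈ 8.6 %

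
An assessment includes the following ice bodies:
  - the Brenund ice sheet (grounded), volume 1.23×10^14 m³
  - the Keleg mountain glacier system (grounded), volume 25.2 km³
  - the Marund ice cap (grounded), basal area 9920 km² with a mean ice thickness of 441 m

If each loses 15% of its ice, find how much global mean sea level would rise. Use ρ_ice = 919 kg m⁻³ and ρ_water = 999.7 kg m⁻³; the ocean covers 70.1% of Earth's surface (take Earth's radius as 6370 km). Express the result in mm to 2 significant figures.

≈ 49 mm

Brenund: 0.15 × 1.23×10^14 m³ × (919/999.7) = 1.696×10^13 m³ of water.
Keleg: 0.15 × 25.2 km³ × (919/999.7) = 3.475 km³ of water.
Marund: ice volume = 9920 km² × 441 m = 4375 km³; 0.15 × 4375 × (919/999.7) = 603.2 km³ of water.
Total added water ≈ 1.757×10^13 m³ over 3.57×10^14 m² → Δh = 0.0491 m = 49 mm.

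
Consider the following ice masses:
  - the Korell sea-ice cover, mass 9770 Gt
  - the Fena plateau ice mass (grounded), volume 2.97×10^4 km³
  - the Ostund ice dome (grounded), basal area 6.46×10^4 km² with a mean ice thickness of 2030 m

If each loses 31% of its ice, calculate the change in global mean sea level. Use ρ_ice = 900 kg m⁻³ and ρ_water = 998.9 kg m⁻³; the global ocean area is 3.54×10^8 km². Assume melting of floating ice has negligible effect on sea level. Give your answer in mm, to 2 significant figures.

≈ 130 mm

The Korell sea-ice cover is floating and already displaces its own weight of water, so its melt adds essentially nothing to sea level.
Fena: 0.31 × 2.97×10^4 km³ × (900/998.9) = 8295 km³ of water.
Ostund: ice volume = 6.46×10^4 km² × 2030 m = 1.311×10^5 km³; 0.31 × 1.311×10^5 × (900/998.9) = 3.663×10^4 km³ of water.
Total added water ≈ 4.492×10^13 m³ over 3.54×10^14 m² → Δh = 0.127 m = 130 mm.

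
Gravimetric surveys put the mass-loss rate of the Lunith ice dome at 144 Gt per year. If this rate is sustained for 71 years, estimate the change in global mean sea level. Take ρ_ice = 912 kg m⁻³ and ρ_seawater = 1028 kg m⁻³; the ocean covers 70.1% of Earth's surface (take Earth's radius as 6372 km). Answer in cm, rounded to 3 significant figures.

Total mass lost = 144 Gt/yr × 71 yr = 1.022×10^4 Gt = 1.022×10^16 kg.
ρ_w = 1028 kg m⁻³, so water volume = 1.022×10^16 / 1028 = 9.946×10^12 m³.
Δh = 9.946×10^12 / 3.58×10^14 = 0.0278 m = 2.78 cm.

≈ 2.78 cm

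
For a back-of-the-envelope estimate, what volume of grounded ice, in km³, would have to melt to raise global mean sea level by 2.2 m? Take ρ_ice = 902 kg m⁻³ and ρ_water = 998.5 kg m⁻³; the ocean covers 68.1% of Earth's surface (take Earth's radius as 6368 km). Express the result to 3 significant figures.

Required water volume = Δh × A = 2.2 m × 3.47×10^14 m² = 7.635×10^14 m³ = 7.635×10^5 km³.
Ice volume = water volume × ρ_w/ρ_ice = 7.635×10^5 × 998.5/902 = 8.45×10^5 km³.

≈ 8.45×10^5 km³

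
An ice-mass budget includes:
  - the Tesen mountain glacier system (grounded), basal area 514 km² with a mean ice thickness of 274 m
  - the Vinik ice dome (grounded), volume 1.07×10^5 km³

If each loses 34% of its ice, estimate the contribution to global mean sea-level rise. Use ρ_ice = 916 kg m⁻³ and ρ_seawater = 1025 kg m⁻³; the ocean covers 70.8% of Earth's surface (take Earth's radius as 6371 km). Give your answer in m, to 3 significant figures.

Tesen: ice volume = 514 km² × 274 m = 140.8 km³; 0.34 × 140.8 × (916/1025) = 42.79 km³ of water.
Vinik: 0.34 × 1.07×10^5 km³ × (916/1025) = 3.251×10^4 km³ of water.
Total added water ≈ 3.255×10^13 m³ over 3.61×10^14 m² → Δh = 0.0901 m.

≈ 0.0901 m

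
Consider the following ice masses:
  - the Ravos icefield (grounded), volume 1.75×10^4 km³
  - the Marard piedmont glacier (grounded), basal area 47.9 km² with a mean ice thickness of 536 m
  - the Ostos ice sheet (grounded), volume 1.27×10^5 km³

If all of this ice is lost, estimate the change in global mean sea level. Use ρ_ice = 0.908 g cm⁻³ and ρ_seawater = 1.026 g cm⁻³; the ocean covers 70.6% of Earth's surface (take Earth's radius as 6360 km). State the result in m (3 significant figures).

Ravos: 1.75×10^4 km³ × (908/1026) = 1.549×10^4 km³ of water.
Marard: ice volume = 47.9 km² × 536 m = 25.67 km³; 25.67 × (908/1026) = 22.72 km³ of water.
Ostos: 1.27×10^5 km³ × (908/1026) = 1.124×10^5 km³ of water.
Total added water ≈ 1.279×10^14 m³ over 3.59×10^14 m² → Δh = 0.356 m.

≈ 0.356 m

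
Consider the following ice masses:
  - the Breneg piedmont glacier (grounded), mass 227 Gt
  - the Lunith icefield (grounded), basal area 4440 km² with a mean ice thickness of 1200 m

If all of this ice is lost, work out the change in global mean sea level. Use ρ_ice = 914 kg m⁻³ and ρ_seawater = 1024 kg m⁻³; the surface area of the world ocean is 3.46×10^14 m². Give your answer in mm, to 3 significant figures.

Breneg: 227 Gt = 2.270×10^14 kg; dividing by ρ_w = 1024 kg m⁻³ gives 2.217×10^11 m³ of water.
Lunith: ice volume = 4440 km² × 1200 m = 5328 km³; 5328 × (914/1024) = 4756 km³ of water.
Total added water ≈ 4.977×10^12 m³ over 3.46×10^14 m² → Δh = 0.0144 m = 14.4 mm.

≈ 14.4 mm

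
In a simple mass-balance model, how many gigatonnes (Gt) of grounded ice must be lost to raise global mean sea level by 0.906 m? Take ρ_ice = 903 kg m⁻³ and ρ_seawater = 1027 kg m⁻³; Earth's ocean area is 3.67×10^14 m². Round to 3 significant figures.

Required water volume = Δh × A = 0.906 m × 3.67×10^14 m² = 3.325×10^14 m³.
ρ_w = 1027 kg m⁻³, so the mass of water = 3.325×10^14 m³ × 1027 kg m⁻³ = 3.415×10^17 kg = 3.41×10^5 Gt (and the same mass of ice, by conservation).

≈ 3.41×10^5 Gt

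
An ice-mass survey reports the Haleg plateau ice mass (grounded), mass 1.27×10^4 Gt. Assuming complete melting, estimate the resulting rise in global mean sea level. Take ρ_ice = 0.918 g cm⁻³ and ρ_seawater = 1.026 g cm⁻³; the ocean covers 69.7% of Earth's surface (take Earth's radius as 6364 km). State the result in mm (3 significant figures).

≈ 34.9 mm

Haleg: 1.27×10^4 Gt = 1.270×10^16 kg; dividing by ρ_w = 1.026 g cm⁻³ = 1026 kg m⁻³ gives 1.238×10^13 m³ of water.
Spread over 3.55×10^14 m² of ocean, Δh = 1.238×10^13 / 3.55×10^14 = 0.0349 m = 34.9 mm.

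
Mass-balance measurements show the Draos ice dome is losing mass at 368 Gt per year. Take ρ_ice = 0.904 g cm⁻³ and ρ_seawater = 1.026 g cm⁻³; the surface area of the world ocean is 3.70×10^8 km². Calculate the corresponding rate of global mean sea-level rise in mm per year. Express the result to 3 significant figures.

≈ 0.969 mm/yr

ρ_w = 1.026 g cm⁻³ = 1026 kg m⁻³. Annual water volume added = 368 Gt / ρ_w = 3.680×10^14 kg / 1026 kg m⁻³ = 3.587×10^11 m³.
Δh per year = 3.587×10^11 / 3.70×10^14 = 9.69×10^-4 m = 0.969 mm.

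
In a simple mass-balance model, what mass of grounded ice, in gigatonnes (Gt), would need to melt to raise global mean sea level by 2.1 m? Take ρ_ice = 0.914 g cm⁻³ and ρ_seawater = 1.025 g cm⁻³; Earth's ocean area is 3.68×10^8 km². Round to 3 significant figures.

Required water volume = Δh × A = 2.1 m × 3.68×10^14 m² = 7.728×10^14 m³.
ρ_w = 1.025 g cm⁻³ = 1025 kg m⁻³, so the mass of water = 7.728×10^14 m³ × 1025 kg m⁻³ = 7.921×10^17 kg = 7.92×10^5 Gt (and the same mass of ice, by conservation).

≈ 7.92×10^5 Gt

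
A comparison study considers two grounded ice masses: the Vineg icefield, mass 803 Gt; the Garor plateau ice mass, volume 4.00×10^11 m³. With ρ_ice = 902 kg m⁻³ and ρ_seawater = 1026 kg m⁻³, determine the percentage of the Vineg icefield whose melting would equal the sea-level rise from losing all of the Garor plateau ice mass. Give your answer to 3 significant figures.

≈ 44.9 %

Equal sea-level rise means equal mass of meltwater, i.e. equal mass of ice lost.
Ice mass of Garor: 3.608×10^14 kg; ice mass of Vineg: 8.030×10^14 kg.
Fraction required = 3.608×10^14 / 8.030×10^14 = 0.449 → 44.9 %.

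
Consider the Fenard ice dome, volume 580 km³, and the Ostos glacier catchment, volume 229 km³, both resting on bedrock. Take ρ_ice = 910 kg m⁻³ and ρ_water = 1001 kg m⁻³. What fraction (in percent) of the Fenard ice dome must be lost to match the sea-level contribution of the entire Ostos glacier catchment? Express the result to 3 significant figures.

Equal sea-level rise means equal mass of meltwater, i.e. equal mass of ice lost.
Ice mass of Ostos: 2.084×10^14 kg; ice mass of Fenard: 5.278×10^14 kg.
Fraction required = 2.084×10^14 / 5.278×10^14 = 0.395 → 39.5 %.

≈ 39.5 %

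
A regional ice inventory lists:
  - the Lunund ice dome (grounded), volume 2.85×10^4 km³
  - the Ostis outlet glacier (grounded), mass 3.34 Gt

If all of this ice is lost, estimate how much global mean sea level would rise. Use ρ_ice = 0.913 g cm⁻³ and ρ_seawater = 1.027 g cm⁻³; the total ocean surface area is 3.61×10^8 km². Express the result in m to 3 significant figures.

Lunund: 2.85×10^4 km³ × (913/1027) = 2.534×10^4 km³ of water.
Ostis: 3.34 Gt = 3.340×10^12 kg; dividing by ρ_w = 1.027 g cm⁻³ = 1027 kg m⁻³ gives 3.252×10^9 m³ of water.
Total added water ≈ 2.534×10^13 m³ over 3.61×10^14 m² → Δh = 0.0702 m.

≈ 0.0702 m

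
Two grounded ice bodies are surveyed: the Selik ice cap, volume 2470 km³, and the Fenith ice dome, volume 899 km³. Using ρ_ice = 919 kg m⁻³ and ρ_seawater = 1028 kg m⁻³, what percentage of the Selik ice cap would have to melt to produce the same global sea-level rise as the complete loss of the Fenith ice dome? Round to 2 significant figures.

Equal sea-level rise means equal mass of meltwater, i.e. equal mass of ice lost.
Ice mass of Fenith: 8.262×10^14 kg; ice mass of Selik: 2.270×10^15 kg.
Fraction required = 8.262×10^14 / 2.270×10^15 = 0.364 → 36 %.

≈ 36 %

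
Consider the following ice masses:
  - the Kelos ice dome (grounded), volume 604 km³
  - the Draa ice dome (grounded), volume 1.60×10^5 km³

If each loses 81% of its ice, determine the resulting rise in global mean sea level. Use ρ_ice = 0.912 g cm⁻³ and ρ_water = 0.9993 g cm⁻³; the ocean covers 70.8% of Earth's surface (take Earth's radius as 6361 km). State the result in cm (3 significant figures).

Kelos: 0.81 × 604 km³ × (912/999.3) = 446.5 km³ of water.
Draa: 0.81 × 1.60×10^5 km³ × (912/999.3) = 1.183×10^5 km³ of water.
Total added water ≈ 1.187×10^14 m³ over 3.60×10^14 m² → Δh = 0.330 m = 33.0 cm.

≈ 33.0 cm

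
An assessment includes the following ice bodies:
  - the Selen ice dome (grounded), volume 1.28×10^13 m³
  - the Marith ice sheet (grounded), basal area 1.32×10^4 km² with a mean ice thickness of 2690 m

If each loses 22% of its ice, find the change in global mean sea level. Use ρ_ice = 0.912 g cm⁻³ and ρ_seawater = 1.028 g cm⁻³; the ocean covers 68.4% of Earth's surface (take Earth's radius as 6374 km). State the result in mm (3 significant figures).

≈ 27.0 mm

Selen: 0.22 × 1.28×10^13 m³ × (912/1028) = 2.498×10^12 m³ of water.
Marith: ice volume = 1.32×10^4 km² × 2690 m = 3.551×10^4 km³; 0.22 × 3.551×10^4 × (912/1028) = 6930 km³ of water.
Total added water ≈ 9.429×10^12 m³ over 3.49×10^14 m² → Δh = 0.0270 m = 27.0 mm.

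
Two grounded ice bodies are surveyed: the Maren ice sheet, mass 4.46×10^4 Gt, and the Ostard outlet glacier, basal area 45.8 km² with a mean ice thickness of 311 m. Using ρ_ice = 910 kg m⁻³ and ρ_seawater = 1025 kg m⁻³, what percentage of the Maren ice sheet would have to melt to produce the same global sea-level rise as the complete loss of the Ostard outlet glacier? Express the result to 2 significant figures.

≈ 0.029 %

Equal sea-level rise means equal mass of meltwater, i.e. equal mass of ice lost.
Ice mass of Ostard: 1.296×10^13 kg; ice mass of Maren: 4.460×10^16 kg.
Fraction required = 1.296×10^13 / 4.460×10^16 = 2.91×10^-4 → 0.029 %.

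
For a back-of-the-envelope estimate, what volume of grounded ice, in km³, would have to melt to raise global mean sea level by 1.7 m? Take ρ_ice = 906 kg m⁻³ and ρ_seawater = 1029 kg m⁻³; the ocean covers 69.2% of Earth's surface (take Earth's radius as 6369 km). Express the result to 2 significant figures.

≈ 6.8×10^5 km³

Required water volume = Δh × A = 1.7 m × 3.53×10^14 m² = 5.997×10^14 m³ = 5.997×10^5 km³.
Ice volume = water volume × ρ_w/ρ_ice = 5.997×10^5 × 1029/906 = 6.8×10^5 km³.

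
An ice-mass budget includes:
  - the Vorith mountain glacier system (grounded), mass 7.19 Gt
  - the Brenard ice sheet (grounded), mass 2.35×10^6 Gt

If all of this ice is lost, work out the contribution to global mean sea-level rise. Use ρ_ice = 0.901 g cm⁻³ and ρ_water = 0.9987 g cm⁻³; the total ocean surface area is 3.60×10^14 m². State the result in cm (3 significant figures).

Vorith: 7.19 Gt = 7.190×10^12 kg; dividing by ρ_w = 0.9987 g cm⁻³ = 998.7 kg m⁻³ gives 7.199×10^9 m³ of water.
Brenard: 2.35×10^6 Gt = 2.350×10^18 kg; dividing by ρ_w = 998.7 kg m⁻³ gives 2.353×10^15 m³ of water.
Total added water ≈ 2.353×10^15 m³ over 3.60×10^14 m² → Δh = 6.54 m = 654 cm.

≈ 654 cm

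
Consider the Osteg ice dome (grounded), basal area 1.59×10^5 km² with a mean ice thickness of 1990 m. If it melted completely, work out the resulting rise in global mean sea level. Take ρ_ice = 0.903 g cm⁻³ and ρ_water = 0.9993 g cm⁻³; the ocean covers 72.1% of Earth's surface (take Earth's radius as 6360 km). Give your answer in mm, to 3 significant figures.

≈ 780 mm

Osteg: ice volume = 1.59×10^5 km² × 1990 m = 3.164×10^5 km³; 3.164×10^5 × (903/999.3) = 2.859×10^5 km³ of water.
Spread over 3.66×10^14 m² of ocean, Δh = 2.859×10^14 / 3.66×10^14 = 0.780 m = 780 mm.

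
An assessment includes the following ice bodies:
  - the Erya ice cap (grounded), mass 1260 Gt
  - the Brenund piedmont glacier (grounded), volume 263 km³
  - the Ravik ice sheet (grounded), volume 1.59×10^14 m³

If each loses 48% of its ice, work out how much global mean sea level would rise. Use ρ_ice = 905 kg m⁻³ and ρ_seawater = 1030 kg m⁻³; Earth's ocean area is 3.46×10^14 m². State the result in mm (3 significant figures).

Erya: 0.48 × 1260 Gt = 6.048×10^14 kg; dividing by ρ_w = 1030 kg m⁻³ gives 5.872×10^11 m³ of water.
Brenund: 0.48 × 263 km³ × (905/1030) = 110.9 km³ of water.
Ravik: 0.48 × 1.59×10^14 m³ × (905/1030) = 6.706×10^13 m³ of water.
Total added water ≈ 6.776×10^13 m³ over 3.46×10^14 m² → Δh = 0.196 m = 196 mm.

≈ 196 mm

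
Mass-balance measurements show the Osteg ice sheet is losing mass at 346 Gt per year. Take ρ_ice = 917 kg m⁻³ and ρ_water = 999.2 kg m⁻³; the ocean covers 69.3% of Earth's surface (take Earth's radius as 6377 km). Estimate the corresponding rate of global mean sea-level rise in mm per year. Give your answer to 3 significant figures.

ρ_w = 999.2 kg m⁻³. Annual water volume added = 346 Gt / ρ_w = 3.460×10^14 kg / 999.2 kg m⁻³ = 3.463×10^11 m³.
Δh per year = 3.463×10^11 / 3.54×10^14 = 9.78×10^-4 m = 0.978 mm.

≈ 0.978 mm/yr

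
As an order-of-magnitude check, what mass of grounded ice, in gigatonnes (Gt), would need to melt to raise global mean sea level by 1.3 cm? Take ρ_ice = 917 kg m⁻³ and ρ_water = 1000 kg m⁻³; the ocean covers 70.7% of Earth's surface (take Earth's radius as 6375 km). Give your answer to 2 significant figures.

Required water volume = Δh × A = 0.013 m × 3.61×10^14 m² = 4.694×10^12 m³.
ρ_w = 1000 kg m⁻³, so the mass of water = 4.694×10^12 m³ × 1000 kg m⁻³ = 4.694×10^15 kg = 4700 Gt (and the same mass of ice, by conservation).

≈ 4700 Gt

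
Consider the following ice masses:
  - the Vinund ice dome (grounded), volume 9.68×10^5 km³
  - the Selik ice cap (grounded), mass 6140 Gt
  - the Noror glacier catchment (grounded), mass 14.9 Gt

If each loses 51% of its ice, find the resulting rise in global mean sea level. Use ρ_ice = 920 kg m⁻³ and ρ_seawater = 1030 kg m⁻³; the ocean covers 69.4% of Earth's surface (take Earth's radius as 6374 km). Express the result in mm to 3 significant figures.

Vinund: 0.51 × 9.68×10^5 km³ × (920/1030) = 4.410×10^5 km³ of water.
Selik: 0.51 × 6140 Gt = 3.131×10^15 kg; dividing by ρ_w = 1030 kg m⁻³ gives 3.040×10^12 m³ of water.
Noror: 0.51 × 14.9 Gt = 7.599×10^12 kg; dividing by ρ_w = 1030 kg m⁻³ gives 7.378×10^9 m³ of water.
Total added water ≈ 4.440×10^14 m³ over 3.54×10^14 m² → Δh = 1.25 m = 1250 mm.

≈ 1250 mm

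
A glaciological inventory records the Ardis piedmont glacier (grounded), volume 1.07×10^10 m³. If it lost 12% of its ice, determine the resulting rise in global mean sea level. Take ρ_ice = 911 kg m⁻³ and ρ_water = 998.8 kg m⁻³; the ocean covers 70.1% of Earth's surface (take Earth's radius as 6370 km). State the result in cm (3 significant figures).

Ardis: 0.12 × 1.07×10^10 m³ × (911/998.8) = 1.171×10^9 m³ of water.
Spread over 3.57×10^14 m² of ocean, Δh = 1.171×10^9 / 3.57×10^14 = 3.28×10^-6 m = 3.28×10^-4 cm.

≈ 3.28×10^-4 cm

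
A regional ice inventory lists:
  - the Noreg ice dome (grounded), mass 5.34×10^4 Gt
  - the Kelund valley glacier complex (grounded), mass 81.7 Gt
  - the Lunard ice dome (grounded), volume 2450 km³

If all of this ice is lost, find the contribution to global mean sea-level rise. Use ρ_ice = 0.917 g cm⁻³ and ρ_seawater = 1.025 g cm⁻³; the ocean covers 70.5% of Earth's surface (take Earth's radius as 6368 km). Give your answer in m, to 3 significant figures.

≈ 0.151 m

Noreg: 5.34×10^4 Gt = 5.340×10^16 kg; dividing by ρ_w = 1.025 g cm⁻³ = 1025 kg m⁻³ gives 5.210×10^13 m³ of water.
Kelund: 81.7 Gt = 8.170×10^13 kg; dividing by ρ_w = 1025 kg m⁻³ gives 7.971×10^10 m³ of water.
Lunard: 2450 km³ × (917/1025) = 2192 km³ of water.
Total added water ≈ 5.437×10^13 m³ over 3.59×10^14 m² → Δh = 0.151 m.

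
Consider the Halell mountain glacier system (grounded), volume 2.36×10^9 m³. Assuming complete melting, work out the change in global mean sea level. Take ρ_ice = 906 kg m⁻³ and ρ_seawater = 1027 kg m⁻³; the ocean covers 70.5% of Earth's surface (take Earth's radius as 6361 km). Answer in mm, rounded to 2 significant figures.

Halell: 2.36×10^9 m³ × (906/1027) = 2.082×10^9 m³ of water.
Spread over 3.58×10^14 m² of ocean, Δh = 2.082×10^9 / 3.58×10^14 = 5.81×10^-6 m = 5.8×10^-3 mm.

≈ 5.8×10^-3 mm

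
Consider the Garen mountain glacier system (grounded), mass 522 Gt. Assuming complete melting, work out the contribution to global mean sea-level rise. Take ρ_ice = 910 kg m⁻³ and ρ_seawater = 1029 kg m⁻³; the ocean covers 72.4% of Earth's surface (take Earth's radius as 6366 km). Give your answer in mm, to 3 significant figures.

Garen: 522 Gt = 5.220×10^14 kg; dividing by ρ_w = 1029 kg m⁻³ gives 5.073×10^11 m³ of water.
Spread over 3.69×10^14 m² of ocean, Δh = 5.073×10^11 / 3.69×10^14 = 1.38×10^-3 m = 1.38 mm.

≈ 1.38 mm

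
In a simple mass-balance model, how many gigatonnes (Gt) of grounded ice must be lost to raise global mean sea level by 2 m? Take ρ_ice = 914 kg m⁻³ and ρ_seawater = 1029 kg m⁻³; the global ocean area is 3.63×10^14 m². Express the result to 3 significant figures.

Required water volume = Δh × A = 2 m × 3.63×10^14 m² = 7.260×10^14 m³.
ρ_w = 1029 kg m⁻³, so the mass of water = 7.260×10^14 m³ × 1029 kg m⁻³ = 7.471×10^17 kg = 7.47×10^5 Gt (and the same mass of ice, by conservation).

≈ 7.47×10^5 Gt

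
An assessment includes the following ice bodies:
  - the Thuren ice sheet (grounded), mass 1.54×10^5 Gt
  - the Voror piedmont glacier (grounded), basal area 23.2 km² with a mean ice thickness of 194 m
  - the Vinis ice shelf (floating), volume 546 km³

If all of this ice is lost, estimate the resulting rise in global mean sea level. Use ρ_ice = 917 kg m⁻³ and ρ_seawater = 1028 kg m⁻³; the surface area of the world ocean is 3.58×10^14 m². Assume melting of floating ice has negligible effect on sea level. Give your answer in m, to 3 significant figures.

Thuren: 1.54×10^5 Gt = 1.540×10^17 kg; dividing by ρ_w = 1028 kg m⁻³ gives 1.498×10^14 m³ of water.
Voror: ice volume = 23.2 km² × 194 m = 4.501 km³; 4.501 × (917/1028) = 4.015 km³ of water.
The Vinis ice shelf is floating and already displaces its own weight of water, so its melt adds essentially nothing to sea level.
Total added water ≈ 1.498×10^14 m³ over 3.58×10^14 m² → Δh = 0.418 m.

≈ 0.418 m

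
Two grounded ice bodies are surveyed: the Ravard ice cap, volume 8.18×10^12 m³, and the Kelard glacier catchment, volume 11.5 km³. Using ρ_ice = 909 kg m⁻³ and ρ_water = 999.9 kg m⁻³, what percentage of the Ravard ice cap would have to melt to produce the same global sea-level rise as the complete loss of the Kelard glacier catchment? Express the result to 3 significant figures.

Equal sea-level rise means equal mass of meltwater, i.e. equal mass of ice lost.
Ice mass of Kelard: 1.045×10^13 kg; ice mass of Ravard: 7.436×10^15 kg.
Fraction required = 1.045×10^13 / 7.436×10^15 = 1.41×10^-3 → 0.141 %.

≈ 0.141 %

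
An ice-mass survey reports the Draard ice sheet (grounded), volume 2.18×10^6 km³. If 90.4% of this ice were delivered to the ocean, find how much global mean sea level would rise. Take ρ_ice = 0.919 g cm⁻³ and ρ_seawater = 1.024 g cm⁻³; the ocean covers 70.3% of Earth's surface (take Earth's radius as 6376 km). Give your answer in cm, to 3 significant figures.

≈ 492 cm

Draard: 0.904 × 2.18×10^6 km³ × (919/1024) = 1.769×10^6 km³ of water.
Spread over 3.59×10^14 m² of ocean, Δh = 1.769×10^15 / 3.59×10^14 = 4.92 m = 492 cm.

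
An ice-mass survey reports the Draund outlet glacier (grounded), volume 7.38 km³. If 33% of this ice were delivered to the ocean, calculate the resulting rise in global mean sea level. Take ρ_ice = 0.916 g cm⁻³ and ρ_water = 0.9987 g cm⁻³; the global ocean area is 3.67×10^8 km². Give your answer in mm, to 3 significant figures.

≈ 6.09×10^-3 mm

Draund: 0.33 × 7.38 km³ × (916/998.7) = 2.234 km³ of water.
Spread over 3.67×10^14 m² of ocean, Δh = 2.234×10^9 / 3.67×10^14 = 6.09×10^-6 m = 6.09×10^-3 mm.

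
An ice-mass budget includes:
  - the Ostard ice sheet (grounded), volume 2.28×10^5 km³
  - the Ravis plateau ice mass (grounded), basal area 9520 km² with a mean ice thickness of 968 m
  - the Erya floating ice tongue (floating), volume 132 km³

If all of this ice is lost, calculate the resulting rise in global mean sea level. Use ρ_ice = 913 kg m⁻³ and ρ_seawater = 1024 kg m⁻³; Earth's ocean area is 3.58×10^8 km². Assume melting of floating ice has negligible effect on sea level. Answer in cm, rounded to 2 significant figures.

Ostard: 2.28×10^5 km³ × (913/1024) = 2.033×10^5 km³ of water.
Ravis: ice volume = 9520 km² × 968 m = 9215 km³; 9215 × (913/1024) = 8216 km³ of water.
The Erya floating ice tongue is floating and already displaces its own weight of water, so its melt adds essentially nothing to sea level.
Total added water ≈ 2.115×10^14 m³ over 3.58×10^14 m² → Δh = 0.591 m = 59 cm.

≈ 59 cm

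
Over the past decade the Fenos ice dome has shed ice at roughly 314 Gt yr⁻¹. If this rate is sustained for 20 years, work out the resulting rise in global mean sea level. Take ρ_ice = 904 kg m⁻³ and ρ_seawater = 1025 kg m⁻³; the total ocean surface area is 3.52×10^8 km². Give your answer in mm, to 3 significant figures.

Total mass lost = 314 Gt/yr × 20 yr = 6280 Gt = 6.280×10^15 kg.
ρ_w = 1025 kg m⁻³, so water volume = 6.280×10^15 / 1025 = 6.127×10^12 m³.
Δh = 6.127×10^12 / 3.52×10^14 = 0.0174 m = 17.4 mm.

≈ 17.4 mm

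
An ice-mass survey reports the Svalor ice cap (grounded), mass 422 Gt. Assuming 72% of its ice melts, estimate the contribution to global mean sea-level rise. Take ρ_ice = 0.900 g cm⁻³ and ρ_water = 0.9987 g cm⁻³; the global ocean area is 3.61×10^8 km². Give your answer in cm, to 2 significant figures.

≈ 0.084 cm

Svalor: 0.72 × 422 Gt = 3.038×10^14 kg; dividing by ρ_w = 0.9987 g cm⁻³ = 998.7 kg m⁻³ gives 3.042×10^11 m³ of water.
Spread over 3.61×10^14 m² of ocean, Δh = 3.042×10^11 / 3.61×10^14 = 8.43×10^-4 m = 0.084 cm.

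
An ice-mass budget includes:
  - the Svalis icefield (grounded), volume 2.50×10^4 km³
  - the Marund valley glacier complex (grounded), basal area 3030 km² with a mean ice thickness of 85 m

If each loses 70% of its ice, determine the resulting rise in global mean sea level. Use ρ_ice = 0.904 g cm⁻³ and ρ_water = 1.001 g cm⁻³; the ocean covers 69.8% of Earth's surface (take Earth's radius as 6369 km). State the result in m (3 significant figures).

Svalis: 0.7 × 2.50×10^4 km³ × (904/1001) = 1.580×10^4 km³ of water.
Marund: ice volume = 3030 km² × 85 m = 257.6 km³; 0.7 × 257.6 × (904/1001) = 162.8 km³ of water.
Total added water ≈ 1.597×10^13 m³ over 3.56×10^14 m² → Δh = 0.0449 m.

≈ 0.0449 m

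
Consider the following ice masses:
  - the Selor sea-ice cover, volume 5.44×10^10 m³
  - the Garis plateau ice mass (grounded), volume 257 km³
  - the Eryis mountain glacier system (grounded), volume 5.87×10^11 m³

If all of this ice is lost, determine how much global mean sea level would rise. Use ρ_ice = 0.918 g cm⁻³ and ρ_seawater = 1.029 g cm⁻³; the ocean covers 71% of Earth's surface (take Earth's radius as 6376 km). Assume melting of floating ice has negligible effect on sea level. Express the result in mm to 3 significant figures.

The Selor sea-ice cover is floating and already displaces its own weight of water, so its melt adds essentially nothing to sea level.
Garis: 257 km³ × (918/1029) = 229.3 km³ of water.
Eryis: 5.87×10^11 m³ × (918/1029) = 5.237×10^11 m³ of water.
Total added water ≈ 7.530×10^11 m³ over 3.63×10^14 m² → Δh = 2.08×10^-3 m = 2.08 mm.

≈ 2.08 mm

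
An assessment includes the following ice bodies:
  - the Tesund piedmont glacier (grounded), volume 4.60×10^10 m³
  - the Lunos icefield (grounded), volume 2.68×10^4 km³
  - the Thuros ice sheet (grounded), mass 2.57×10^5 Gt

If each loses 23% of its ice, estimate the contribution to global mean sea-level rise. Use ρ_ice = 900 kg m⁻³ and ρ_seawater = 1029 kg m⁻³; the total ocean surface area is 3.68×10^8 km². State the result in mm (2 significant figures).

≈ 170 mm

Tesund: 0.23 × 4.60×10^10 m³ × (900/1029) = 9.254×10^9 m³ of water.
Lunos: 0.23 × 2.68×10^4 km³ × (900/1029) = 5391 km³ of water.
Thuros: 0.23 × 2.57×10^5 Gt = 5.911×10^16 kg; dividing by ρ_w = 1029 kg m⁻³ gives 5.744×10^13 m³ of water.
Total added water ≈ 6.284×10^13 m³ over 3.68×10^14 m² → Δh = 0.171 m = 170 mm.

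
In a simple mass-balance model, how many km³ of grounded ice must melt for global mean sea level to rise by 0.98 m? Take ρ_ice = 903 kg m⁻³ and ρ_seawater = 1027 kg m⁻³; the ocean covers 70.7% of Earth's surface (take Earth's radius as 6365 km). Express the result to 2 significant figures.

Required water volume = Δh × A = 0.98 m × 3.60×10^14 m² = 3.527×10^14 m³ = 3.527×10^5 km³.
Ice volume = water volume × ρ_w/ρ_ice = 3.527×10^5 × 1027/903 = 4.0×10^5 km³.

≈ 4.0×10^5 km³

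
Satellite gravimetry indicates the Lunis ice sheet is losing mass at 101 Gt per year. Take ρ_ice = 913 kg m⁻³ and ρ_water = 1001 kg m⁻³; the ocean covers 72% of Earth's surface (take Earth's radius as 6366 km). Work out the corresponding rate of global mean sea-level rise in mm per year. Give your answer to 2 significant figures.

ρ_w = 1001 kg m⁻³. Annual water volume added = 101 Gt / ρ_w = 1.010×10^14 kg / 1001 kg m⁻³ = 1.009×10^11 m³.
Δh per year = 1.009×10^11 / 3.67×10^14 = 2.75×10^-4 m = 0.28 mm.

≈ 0.28 mm/yr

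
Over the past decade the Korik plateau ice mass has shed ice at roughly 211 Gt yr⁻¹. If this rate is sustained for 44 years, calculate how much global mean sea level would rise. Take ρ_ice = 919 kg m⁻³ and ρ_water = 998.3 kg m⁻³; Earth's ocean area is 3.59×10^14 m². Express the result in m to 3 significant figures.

≈ 0.0259 m

Total mass lost = 211 Gt/yr × 44 yr = 9284 Gt = 9.284×10^15 kg.
ρ_w = 998.3 kg m⁻³, so water volume = 9.284×10^15 / 998.3 = 9.300×10^12 m³.
Δh = 9.300×10^12 / 3.59×10^14 = 0.0259 m.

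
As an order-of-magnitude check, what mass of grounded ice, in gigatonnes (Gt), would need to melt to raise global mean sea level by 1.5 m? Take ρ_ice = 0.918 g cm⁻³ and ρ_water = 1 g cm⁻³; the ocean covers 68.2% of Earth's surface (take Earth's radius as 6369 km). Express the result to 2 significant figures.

≈ 5.2×10^5 Gt

Required water volume = Δh × A = 1.5 m × 3.48×10^14 m² = 5.215×10^14 m³.
ρ_w = 1 g cm⁻³ = 1000 kg m⁻³, so the mass of water = 5.215×10^14 m³ × 1000 kg m⁻³ = 5.215×10^17 kg = 5.2×10^5 Gt (and the same mass of ice, by conservation).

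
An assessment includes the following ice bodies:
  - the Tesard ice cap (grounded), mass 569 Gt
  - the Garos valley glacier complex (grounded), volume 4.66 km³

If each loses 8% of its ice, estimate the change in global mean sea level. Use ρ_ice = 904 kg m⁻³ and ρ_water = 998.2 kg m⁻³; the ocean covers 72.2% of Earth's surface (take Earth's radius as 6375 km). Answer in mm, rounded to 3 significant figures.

≈ 0.125 mm

Tesard: 0.08 × 569 Gt = 4.552×10^13 kg; dividing by ρ_w = 998.2 kg m⁻³ gives 4.560×10^10 m³ of water.
Garos: 0.08 × 4.66 km³ × (904/998.2) = 0.3376 km³ of water.
Total added water ≈ 4.594×10^10 m³ over 3.69×10^14 m² → Δh = 1.25×10^-4 m = 0.125 mm.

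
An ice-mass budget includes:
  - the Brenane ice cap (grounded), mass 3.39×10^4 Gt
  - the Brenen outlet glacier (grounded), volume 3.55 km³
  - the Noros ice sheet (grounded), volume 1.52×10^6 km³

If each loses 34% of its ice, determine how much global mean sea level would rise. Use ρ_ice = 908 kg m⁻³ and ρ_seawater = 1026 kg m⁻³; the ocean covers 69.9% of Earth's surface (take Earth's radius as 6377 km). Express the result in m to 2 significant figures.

≈ 1.3 m

Brenane: 0.34 × 3.39×10^4 Gt = 1.153×10^16 kg; dividing by ρ_w = 1026 kg m⁻³ gives 1.123×10^13 m³ of water.
Brenen: 0.34 × 3.55 km³ × (908/1026) = 1.068 km³ of water.
Noros: 0.34 × 1.52×10^6 km³ × (908/1026) = 4.574×10^5 km³ of water.
Total added water ≈ 4.686×10^14 m³ over 3.57×10^14 m² → Δh = 1.31 m.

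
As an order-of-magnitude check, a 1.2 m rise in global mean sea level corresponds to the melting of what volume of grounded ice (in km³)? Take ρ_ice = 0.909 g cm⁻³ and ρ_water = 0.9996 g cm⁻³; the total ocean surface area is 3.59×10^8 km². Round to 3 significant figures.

Required water volume = Δh × A = 1.2 m × 3.59×10^14 m² = 4.308×10^14 m³ = 4.308×10^5 km³.
Ice volume = water volume × ρ_w/ρ_ice = 4.308×10^5 × 999.6/909 = 4.74×10^5 km³.

≈ 4.74×10^5 km³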